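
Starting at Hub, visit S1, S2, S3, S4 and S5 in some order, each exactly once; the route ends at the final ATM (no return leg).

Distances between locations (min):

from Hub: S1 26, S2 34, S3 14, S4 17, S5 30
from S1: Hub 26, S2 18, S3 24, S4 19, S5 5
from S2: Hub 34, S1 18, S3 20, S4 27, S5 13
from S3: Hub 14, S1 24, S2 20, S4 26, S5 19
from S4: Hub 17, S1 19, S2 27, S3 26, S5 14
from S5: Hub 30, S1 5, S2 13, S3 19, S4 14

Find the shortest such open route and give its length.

Minimum one-way distance = 71 min.

There are 5! = 120 possible orderings.
Hub - S1 - S2 - S3 - S4 - S5: 26+18+20+26+14 = 104
Hub - S1 - S2 - S3 - S5 - S4: 26+18+20+19+14 = 97
Hub - S1 - S2 - S4 - S3 - S5: 26+18+27+26+19 = 116
Hub - S1 - S2 - S4 - S5 - S3: 26+18+27+14+19 = 104
Hub - S1 - S2 - S5 - S3 - S4: 26+18+13+19+26 = 102
Hub - S1 - S2 - S5 - S4 - S3: 26+18+13+14+26 = 97
Hub - S1 - S3 - S2 - S4 - S5: 26+24+20+27+14 = 111
Hub - S1 - S3 - S2 - S5 - S4: 26+24+20+13+14 = 97
Hub - S1 - S3 - S4 - S2 - S5: 26+24+26+27+13 = 116
Hub - S1 - S3 - S4 - S5 - S2: 26+24+26+14+13 = 103
Hub - S1 - S3 - S5 - S2 - S4: 26+24+19+13+27 = 109
Hub - S1 - S3 - S5 - S4 - S2: 26+24+19+14+27 = 110
Hub - S1 - S4 - S2 - S3 - S5: 26+19+27+20+19 = 111
Hub - S1 - S4 - S2 - S5 - S3: 26+19+27+13+19 = 104
… (106 more)
Hub - S3 - S2 - S1 - S5 - S4: 14+20+18+5+14 = 71  ← best
The minimum is 71.
One shortest path: Hub → S3 → S2 → S1 → S5 → S4.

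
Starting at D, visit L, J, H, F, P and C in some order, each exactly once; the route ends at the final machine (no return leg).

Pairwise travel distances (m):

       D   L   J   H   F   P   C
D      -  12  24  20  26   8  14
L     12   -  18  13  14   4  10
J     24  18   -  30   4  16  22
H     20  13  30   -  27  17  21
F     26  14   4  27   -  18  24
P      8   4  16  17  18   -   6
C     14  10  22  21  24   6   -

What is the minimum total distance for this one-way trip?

There are 6! = 720 possible orderings.
D - L - J - H - F - P - C: 12+18+30+27+18+6 = 111
D - L - J - H - F - C - P: 12+18+30+27+24+6 = 117
D - L - J - H - P - F - C: 12+18+30+17+18+24 = 119
D - L - J - H - P - C - F: 12+18+30+17+6+24 = 107
D - L - J - H - C - F - P: 12+18+30+21+24+18 = 123
D - L - J - H - C - P - F: 12+18+30+21+6+18 = 105
D - L - J - F - H - P - C: 12+18+4+27+17+6 = 84
D - L - J - F - H - C - P: 12+18+4+27+21+6 = 88
… (712 more)
D - P - C - H - L - F - J: 8+6+21+13+14+4 = 66  ← best
The minimum is 66.
One shortest path: D → P → C → H → L → F → J.

Minimum one-way distance = 66 m.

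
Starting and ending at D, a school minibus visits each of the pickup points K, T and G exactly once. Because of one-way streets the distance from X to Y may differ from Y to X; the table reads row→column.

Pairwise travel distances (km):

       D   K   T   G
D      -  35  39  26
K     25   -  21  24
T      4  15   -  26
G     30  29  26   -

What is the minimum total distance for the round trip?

Shortest round trip = 80 km.

D - K - T - G - D: 35+21+26+30 = 112
D - K - G - T - D: 35+24+26+4 = 89
D - T - K - G - D: 39+15+24+30 = 108
D - T - G - K - D: 39+26+29+25 = 119
D - G - K - T - D: 26+29+21+4 = 80
D - G - T - K - D: 26+26+15+25 = 92
The minimum is 80.
One optimal route: D → G → K → T → D.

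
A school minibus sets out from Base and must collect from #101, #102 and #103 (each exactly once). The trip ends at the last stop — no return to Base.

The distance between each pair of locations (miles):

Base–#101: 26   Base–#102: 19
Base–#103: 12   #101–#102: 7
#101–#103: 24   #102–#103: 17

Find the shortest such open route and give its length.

36 miles — the minimum one-way total.

There are 3! = 6 possible orderings.
Base - #101 - #102 - #103: 26+7+17 = 50
Base - #101 - #103 - #102: 26+24+17 = 67
Base - #102 - #101 - #103: 19+7+24 = 50
Base - #102 - #103 - #101: 19+17+24 = 60
Base - #103 - #101 - #102: 12+24+7 = 43
Base - #103 - #102 - #101: 12+17+7 = 36
The minimum is 36.
One shortest path: Base → #103 → #102 → #101.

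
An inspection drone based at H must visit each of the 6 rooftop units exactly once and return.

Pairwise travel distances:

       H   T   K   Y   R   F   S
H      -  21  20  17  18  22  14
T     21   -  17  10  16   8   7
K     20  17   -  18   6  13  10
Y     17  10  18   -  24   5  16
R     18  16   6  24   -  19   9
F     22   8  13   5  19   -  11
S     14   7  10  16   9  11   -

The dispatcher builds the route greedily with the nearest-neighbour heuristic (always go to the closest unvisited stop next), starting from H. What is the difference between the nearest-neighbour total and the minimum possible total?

H: S=14, Y=17, R=18, K=20, T=21, F=22 ⇒ S
S: T=7, R=9, K=10, F=11, Y=16 ⇒ T
T: F=8, Y=10, R=16, K=17 ⇒ F
F: Y=5, K=13, R=19 ⇒ Y
Y: K=18, R=24 ⇒ K
K: R=6 ⇒ R
NN route H → S → T → F → Y → K → R → H costs 76.
Optimal: H → Y → F → T → S → K → R → H costs 71 (by enumerating all 360 distinct tours).
Excess = 76 − 71 = 5.

Excess over optimum: 5.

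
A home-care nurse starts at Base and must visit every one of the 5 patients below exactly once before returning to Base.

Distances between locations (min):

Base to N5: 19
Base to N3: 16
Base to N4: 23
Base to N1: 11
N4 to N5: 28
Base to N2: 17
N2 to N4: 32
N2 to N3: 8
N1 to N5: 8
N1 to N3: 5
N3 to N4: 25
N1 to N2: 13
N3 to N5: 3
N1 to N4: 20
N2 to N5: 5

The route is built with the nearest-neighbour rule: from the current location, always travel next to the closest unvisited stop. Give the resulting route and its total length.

Nearest-neighbour total = 79 min; route Base → N1 → N3 → N5 → N2 → N4 → Base.

From Base: distances to unvisited — N1=11, N3=16, N2=17, N5=19, N4=23. Nearest is N1 (11).
From N1: distances to unvisited — N3=5, N5=8, N2=13, N4=20. Nearest is N3 (5).
From N3: distances to unvisited — N5=3, N2=8, N4=25. Nearest is N5 (3).
From N5: distances to unvisited — N2=5, N4=28. Nearest is N2 (5).
From N2: distances to unvisited — N4=32. Nearest is N4 (32).
Return N4→Base: 23.
Total = 11 + 5 + 3 + 5 + 32 + 23 = 79.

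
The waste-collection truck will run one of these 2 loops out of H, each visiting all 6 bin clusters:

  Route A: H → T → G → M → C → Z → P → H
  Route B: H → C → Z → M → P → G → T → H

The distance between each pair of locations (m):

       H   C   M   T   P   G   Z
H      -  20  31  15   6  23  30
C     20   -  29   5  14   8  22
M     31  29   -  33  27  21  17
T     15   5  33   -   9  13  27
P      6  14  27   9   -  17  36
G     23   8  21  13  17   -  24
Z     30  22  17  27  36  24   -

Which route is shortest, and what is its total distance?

Route A: 15 + 13 + 21 + 29 + 22 + 36 + 6 = 142
Route B: 20 + 22 + 17 + 27 + 17 + 13 + 15 = 131

Shortest is Route B, total 131 m.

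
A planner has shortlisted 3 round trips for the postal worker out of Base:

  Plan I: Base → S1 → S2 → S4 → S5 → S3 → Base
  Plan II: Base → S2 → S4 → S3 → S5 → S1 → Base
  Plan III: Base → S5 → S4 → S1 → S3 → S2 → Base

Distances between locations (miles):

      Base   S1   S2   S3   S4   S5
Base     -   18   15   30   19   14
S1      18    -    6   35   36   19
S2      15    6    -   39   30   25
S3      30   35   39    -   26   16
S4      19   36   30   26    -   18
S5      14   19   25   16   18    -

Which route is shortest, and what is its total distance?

Plan I: 18 + 6 + 30 + 18 + 16 + 30 = 118
Plan II: 15 + 30 + 26 + 16 + 19 + 18 = 124
Plan III: 14 + 18 + 36 + 35 + 39 + 15 = 157

Shortest is Plan I, total 118 miles.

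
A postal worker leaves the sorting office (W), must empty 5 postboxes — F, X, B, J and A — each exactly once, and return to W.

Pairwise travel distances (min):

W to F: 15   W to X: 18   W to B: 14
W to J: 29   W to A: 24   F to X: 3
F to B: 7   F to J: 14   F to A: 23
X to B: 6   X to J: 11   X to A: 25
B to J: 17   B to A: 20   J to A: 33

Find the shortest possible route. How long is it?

With 5 stops there are 5!/2 = 60 distinct round trips (a route and its reverse cost the same).
W - F - X - B - J - A - W: 15+3+6+17+33+24 = 98
W - F - X - B - A - J - W: 15+3+6+20+33+29 = 106
W - F - X - J - B - A - W: 15+3+11+17+20+24 = 90
W - F - X - J - A - B - W: 15+3+11+33+20+14 = 96
W - F - X - A - B - J - W: 15+3+25+20+17+29 = 109
W - F - X - A - J - B - W: 15+3+25+33+17+14 = 107
W - F - B - X - J - A - W: 15+7+6+11+33+24 = 96
W - F - B - X - A - J - W: 15+7+6+25+33+29 = 115
W - F - B - J - X - A - W: 15+7+17+11+25+24 = 99
W - F - B - J - A - X - W: 15+7+17+33+25+18 = 115
W - F - B - A - X - J - W: 15+7+20+25+11+29 = 107
W - F - B - A - J - X - W: 15+7+20+33+11+18 = 104
W - F - J - X - B - A - W: 15+14+11+6+20+24 = 90
W - F - J - X - A - B - W: 15+14+11+25+20+14 = 99
… (46 more)
The minimum is 90.
One optimal route: W → F → X → J → B → A → W (or its reverse).

Shortest round trip = 90 min.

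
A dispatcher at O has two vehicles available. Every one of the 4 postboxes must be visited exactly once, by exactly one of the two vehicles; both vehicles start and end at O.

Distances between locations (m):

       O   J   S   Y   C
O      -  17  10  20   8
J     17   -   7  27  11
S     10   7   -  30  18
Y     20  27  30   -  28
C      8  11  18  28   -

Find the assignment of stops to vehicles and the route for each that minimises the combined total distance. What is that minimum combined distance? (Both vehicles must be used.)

Try each way of splitting the stops between the two vehicles (each non-empty) and, for each split, find the best tour for each vehicle:
  {J} + {S, Y, C}: 34 + 76 = 110
  {S} + {J, Y, C}: 20 + 66 = 86
  {J, S} + {Y, C}: 34 + 56 = 90
  {Y} + {J, S, C}: 40 + 36 = 76
  {J, Y} + {S, C}: 64 + 36 = 100
  {S, Y} + {J, C}: 60 + 36 = 96
  … (7 splits in total)
Best: vehicle 1 O → Y → O = 40; vehicle 2 O → S → J → C → O = 36; combined 76.

Minimum combined distance: 76 m.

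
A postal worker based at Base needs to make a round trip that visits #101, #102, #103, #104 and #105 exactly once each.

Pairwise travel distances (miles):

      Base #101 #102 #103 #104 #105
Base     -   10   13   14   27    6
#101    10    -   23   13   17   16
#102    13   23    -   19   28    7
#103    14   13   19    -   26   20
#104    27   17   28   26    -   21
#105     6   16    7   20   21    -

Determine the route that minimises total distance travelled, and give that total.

Base→#101→#102→#103→#104→#105→Base: 10+23+19+26+21+6 = 105
Base→#101→#102→#103→#105→#104→Base: 10+23+19+20+21+27 = 120
Base→#101→#102→#104→#103→#105→Base: 10+23+28+26+20+6 = 113
Base→#101→#102→#104→#105→#103→Base: 10+23+28+21+20+14 = 116
Base→#101→#102→#105→#103→#104→Base: 10+23+7+20+26+27 = 113
Base→#101→#102→#105→#104→#103→Base: 10+23+7+21+26+14 = 101
Base→#101→#103→#102→#104→#105→Base: 10+13+19+28+21+6 = 97
Base→#101→#103→#102→#105→#104→Base: 10+13+19+7+21+27 = 97
Base→#101→#103→#104→#102→#105→Base: 10+13+26+28+7+6 = 90
Base→#101→#103→#104→#105→#102→Base: 10+13+26+21+7+13 = 90
Base→#101→#103→#105→#102→#104→Base: 10+13+20+7+28+27 = 105
Base→#101→#103→#105→#104→#102→Base: 10+13+20+21+28+13 = 105
Base→#101→#104→#102→#103→#105→Base: 10+17+28+19+20+6 = 100
Base→#101→#104→#102→#105→#103→Base: 10+17+28+7+20+14 = 96
… (46 more)
Base→#101→#104→#103→#102→#105→Base: 10+17+26+19+7+6 = 85  ← best
The minimum is 85.
One optimal route: Base → #101 → #104 → #103 → #102 → #105 → Base (or its reverse).

Shortest round trip = 85 miles.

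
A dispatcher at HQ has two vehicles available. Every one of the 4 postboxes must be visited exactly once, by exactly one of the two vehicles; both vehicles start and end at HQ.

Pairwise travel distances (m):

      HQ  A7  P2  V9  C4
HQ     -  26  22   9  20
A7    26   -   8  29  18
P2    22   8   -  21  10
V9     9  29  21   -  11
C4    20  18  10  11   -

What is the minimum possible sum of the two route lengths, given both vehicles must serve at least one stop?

Try each way of splitting the stops between the two vehicles (each non-empty) and, for each split, find the best tour for each vehicle:
  {A7} + {P2, V9, C4}: 52 + 52 = 104
  {P2} + {A7, V9, C4}: 44 + 64 = 108
  {A7, P2} + {V9, C4}: 56 + 40 = 96
  {V9} + {A7, P2, C4}: 18 + 64 = 82
  {A7, V9} + {P2, C4}: 64 + 52 = 116
  {P2, V9} + {A7, C4}: 52 + 64 = 116
  … (7 splits in total)
Best: vehicle 1 HQ → V9 → HQ = 18; vehicle 2 HQ → A7 → P2 → C4 → HQ = 64; combined 82.

Minimum combined distance: 82 m.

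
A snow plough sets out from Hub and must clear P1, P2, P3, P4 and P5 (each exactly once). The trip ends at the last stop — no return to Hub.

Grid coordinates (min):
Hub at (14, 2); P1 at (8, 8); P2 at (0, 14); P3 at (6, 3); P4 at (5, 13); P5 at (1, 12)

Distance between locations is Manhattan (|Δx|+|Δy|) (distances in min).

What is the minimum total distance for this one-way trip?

There are 5! = 120 possible orderings.
Hub - P1 - P2 - P3 - P4 - P5: 12+14+17+11+5 = 59
Hub - P1 - P2 - P3 - P5 - P4: 12+14+17+14+5 = 62
Hub - P1 - P2 - P4 - P3 - P5: 12+14+6+11+14 = 57
Hub - P1 - P2 - P4 - P5 - P3: 12+14+6+5+14 = 51
Hub - P1 - P2 - P5 - P3 - P4: 12+14+3+14+11 = 54
Hub - P1 - P2 - P5 - P4 - P3: 12+14+3+5+11 = 45
Hub - P1 - P3 - P2 - P4 - P5: 12+7+17+6+5 = 47
Hub - P1 - P3 - P2 - P5 - P4: 12+7+17+3+5 = 44
Hub - P1 - P3 - P4 - P2 - P5: 12+7+11+6+3 = 39
Hub - P1 - P3 - P4 - P5 - P2: 12+7+11+5+3 = 38
Hub - P1 - P3 - P5 - P2 - P4: 12+7+14+3+6 = 42
Hub - P1 - P3 - P5 - P4 - P2: 12+7+14+5+6 = 44
Hub - P1 - P4 - P2 - P3 - P5: 12+8+6+17+14 = 57
Hub - P1 - P4 - P2 - P5 - P3: 12+8+6+3+14 = 43
… (106 more)
Hub - P3 - P1 - P4 - P5 - P2: 9+7+8+5+3 = 32  ← best
The minimum is 32.
One shortest path: Hub → P3 → P1 → P4 → P5 → P2.

Minimum one-way distance = 32 min.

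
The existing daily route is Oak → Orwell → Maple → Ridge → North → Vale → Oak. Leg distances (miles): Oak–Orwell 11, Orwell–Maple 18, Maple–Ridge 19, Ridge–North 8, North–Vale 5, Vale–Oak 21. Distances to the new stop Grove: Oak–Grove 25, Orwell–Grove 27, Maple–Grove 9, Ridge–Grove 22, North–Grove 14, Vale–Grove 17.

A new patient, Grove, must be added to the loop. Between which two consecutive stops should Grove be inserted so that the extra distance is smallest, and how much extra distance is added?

Insertion cost between consecutive stops i–j is d(i,Grove) + d(Grove,j) − d(i,j):
  between Oak and Orwell: 25 + 27 − 11 = 41
  between Orwell and Maple: 27 + 9 − 18 = 18
  between Maple and Ridge: 9 + 22 − 19 = 12
  between Ridge and North: 22 + 14 − 8 = 28
  between North and Vale: 14 + 17 − 5 = 26
  between Vale and Oak: 17 + 25 − 21 = 21
Cheapest insertion is between Maple and Ridge, adding 12.
New total = 82 + 12 = 94.

Adding 12 miles by placing Grove on the Maple–Ridge leg.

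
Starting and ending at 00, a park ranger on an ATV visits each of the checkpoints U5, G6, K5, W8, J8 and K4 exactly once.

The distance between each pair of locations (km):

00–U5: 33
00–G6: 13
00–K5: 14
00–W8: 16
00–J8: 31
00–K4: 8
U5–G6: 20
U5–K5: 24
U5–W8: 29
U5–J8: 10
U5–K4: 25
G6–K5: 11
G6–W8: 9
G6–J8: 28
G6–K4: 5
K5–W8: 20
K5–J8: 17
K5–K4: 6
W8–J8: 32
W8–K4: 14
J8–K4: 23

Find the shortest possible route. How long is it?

Shortest round trip = 86 km.

There are 360 distinct closed tours to check (reversals are equivalent).
00→U5→G6→K5→W8→J8→K4→00: 33+20+11+20+32+23+8 = 147
00→U5→G6→K5→W8→K4→J8→00: 33+20+11+20+14+23+31 = 152
00→U5→G6→K5→J8→W8→K4→00: 33+20+11+17+32+14+8 = 135
00→U5→G6→K5→J8→K4→W8→00: 33+20+11+17+23+14+16 = 134
00→U5→G6→K5→K4→W8→J8→00: 33+20+11+6+14+32+31 = 147
00→U5→G6→K5→K4→J8→W8→00: 33+20+11+6+23+32+16 = 141
00→U5→G6→W8→K5→J8→K4→00: 33+20+9+20+17+23+8 = 130
00→U5→G6→W8→K5→K4→J8→00: 33+20+9+20+6+23+31 = 142
… (352 more)
00→W8→G6→U5→J8→K5→K4→00: 16+9+20+10+17+6+8 = 86  ← best
The minimum is 86.
One optimal route: 00 → W8 → G6 → U5 → J8 → K5 → K4 → 00 (or its reverse).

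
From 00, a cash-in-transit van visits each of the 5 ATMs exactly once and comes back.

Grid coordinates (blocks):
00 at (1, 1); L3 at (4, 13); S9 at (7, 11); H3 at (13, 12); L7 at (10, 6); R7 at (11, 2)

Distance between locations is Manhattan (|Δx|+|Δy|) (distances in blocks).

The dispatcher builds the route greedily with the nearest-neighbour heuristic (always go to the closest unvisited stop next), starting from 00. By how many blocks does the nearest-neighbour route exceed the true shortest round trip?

00: R7=11, L7=14, L3=15, S9=16, H3=23 ⇒ R7
R7: L7=5, H3=12, S9=13, L3=18 ⇒ L7
L7: S9=8, H3=9, L3=13 ⇒ S9
S9: L3=5, H3=7 ⇒ L3
L3: H3=10 ⇒ H3
NN route 00 → R7 → L7 → S9 → L3 → H3 → 00 costs 62.
Optimal: 00 → L3 → S9 → H3 → L7 → R7 → 00 costs 52 (by enumerating all 60 distinct tours).
Excess = 62 − 52 = 10.

10 blocks longer than the optimal tour.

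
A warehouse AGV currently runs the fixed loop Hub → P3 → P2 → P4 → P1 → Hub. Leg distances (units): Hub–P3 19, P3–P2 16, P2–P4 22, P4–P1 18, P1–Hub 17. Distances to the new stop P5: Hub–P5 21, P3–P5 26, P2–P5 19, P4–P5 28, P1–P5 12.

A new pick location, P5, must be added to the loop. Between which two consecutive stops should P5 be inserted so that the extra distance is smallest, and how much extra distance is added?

Insertion cost between consecutive stops i–j is d(i,P5) + d(P5,j) − d(i,j):
  between Hub and P3: 21 + 26 − 19 = 28
  between P3 and P2: 26 + 19 − 16 = 29
  between P2 and P4: 19 + 28 − 22 = 25
  between P4 and P1: 28 + 12 − 18 = 22
  between P1 and Hub: 12 + 21 − 17 = 16
Cheapest insertion is between P1 and Hub, adding 16.
New total = 92 + 16 = 108.

Minimum extra distance: 16, inserting P5 between P1 and Hub.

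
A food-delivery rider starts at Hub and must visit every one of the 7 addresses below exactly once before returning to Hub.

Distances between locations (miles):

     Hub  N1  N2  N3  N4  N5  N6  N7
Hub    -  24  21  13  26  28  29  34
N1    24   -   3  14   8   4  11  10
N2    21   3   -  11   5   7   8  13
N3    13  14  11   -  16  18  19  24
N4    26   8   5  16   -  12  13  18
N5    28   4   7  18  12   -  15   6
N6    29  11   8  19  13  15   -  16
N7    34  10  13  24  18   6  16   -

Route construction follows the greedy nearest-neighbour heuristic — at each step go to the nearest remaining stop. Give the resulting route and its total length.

Hub → [N3:13 / N2:21 / N1:24 / N4:26 / N5:28 / N6:29 / N7:34] → N3 (13)
N3 → [N2:11 / N1:14 / N4:16 / N5:18 / N6:19 / N7:24] → N2 (11)
N2 → [N1:3 / N4:5 / N5:7 / N6:8 / N7:13] → N1 (3)
N1 → [N5:4 / N4:8 / N7:10 / N6:11] → N5 (4)
N5 → [N7:6 / N4:12 / N6:15] → N7 (6)
N7 → [N6:16 / N4:18] → N6 (16)
N6 → [N4:13] → N4 (13)
Return N4→Hub: 26.
Total = 13 + 11 + 3 + 4 + 6 + 16 + 13 + 26 = 92.

Total distance 92 miles via the nearest-neighbour route Hub → N3 → N2 → N1 → N5 → N7 → N6 → N4 → Hub.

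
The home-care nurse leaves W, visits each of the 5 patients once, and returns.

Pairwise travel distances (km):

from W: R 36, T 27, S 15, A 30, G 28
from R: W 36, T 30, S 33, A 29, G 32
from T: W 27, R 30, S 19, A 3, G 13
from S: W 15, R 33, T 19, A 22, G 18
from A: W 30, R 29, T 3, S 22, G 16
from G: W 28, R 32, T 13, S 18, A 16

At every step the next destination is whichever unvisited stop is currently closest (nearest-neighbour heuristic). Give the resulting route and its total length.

Total distance 114 km via the nearest-neighbour route W → S → G → T → A → R → W.

W → [S:15 / T:27 / G:28 / A:30 / R:36] → S (15)
S → [G:18 / T:19 / A:22 / R:33] → G (18)
G → [T:13 / A:16 / R:32] → T (13)
T → [A:3 / R:30] → A (3)
A → [R:29] → R (29)
Return R→W: 36.
Total = 15 + 18 + 13 + 3 + 29 + 36 = 114.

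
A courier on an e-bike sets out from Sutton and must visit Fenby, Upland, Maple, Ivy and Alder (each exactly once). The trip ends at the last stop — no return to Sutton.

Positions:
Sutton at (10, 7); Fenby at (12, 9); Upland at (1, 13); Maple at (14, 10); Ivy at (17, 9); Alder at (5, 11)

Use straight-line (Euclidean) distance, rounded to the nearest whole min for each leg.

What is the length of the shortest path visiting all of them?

There are 5! = 120 possible orderings.
Sutton→Fenby→Upland→Maple→Ivy→Alder: 3+12+13+3+12 = 43
Sutton→Fenby→Upland→Maple→Alder→Ivy: 3+12+13+9+12 = 49
Sutton→Fenby→Upland→Ivy→Maple→Alder: 3+12+16+3+9 = 43
Sutton→Fenby→Upland→Ivy→Alder→Maple: 3+12+16+12+9 = 52
Sutton→Fenby→Upland→Alder→Maple→Ivy: 3+12+4+9+3 = 31
Sutton→Fenby→Upland→Alder→Ivy→Maple: 3+12+4+12+3 = 34
Sutton→Fenby→Maple→Upland→Ivy→Alder: 3+2+13+16+12 = 46
Sutton→Fenby→Maple→Upland→Alder→Ivy: 3+2+13+4+12 = 34
Sutton→Fenby→Maple→Ivy→Upland→Alder: 3+2+3+16+4 = 28
Sutton→Fenby→Maple→Ivy→Alder→Upland: 3+2+3+12+4 = 24
Sutton→Fenby→Maple→Alder→Upland→Ivy: 3+2+9+4+16 = 34
Sutton→Fenby→Maple→Alder→Ivy→Upland: 3+2+9+12+16 = 42
Sutton→Fenby→Ivy→Upland→Maple→Alder: 3+5+16+13+9 = 46
Sutton→Fenby→Ivy→Upland→Alder→Maple: 3+5+16+4+9 = 37
… (106 more)
Sutton→Ivy→Maple→Fenby→Alder→Upland: 7+3+2+7+4 = 23  ← best
The minimum is 23.
One shortest path: Sutton → Ivy → Maple → Fenby → Alder → Upland.

Shortest open route: 23 min.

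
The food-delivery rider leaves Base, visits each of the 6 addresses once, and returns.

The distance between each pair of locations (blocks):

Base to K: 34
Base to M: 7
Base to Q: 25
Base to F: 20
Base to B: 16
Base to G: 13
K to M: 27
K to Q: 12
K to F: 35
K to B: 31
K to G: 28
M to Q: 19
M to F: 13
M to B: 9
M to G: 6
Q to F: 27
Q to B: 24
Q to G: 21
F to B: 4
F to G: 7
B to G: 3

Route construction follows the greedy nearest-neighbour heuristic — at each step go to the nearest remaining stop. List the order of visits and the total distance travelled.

Nearest-neighbour total = 93 blocks; route Base → M → G → B → F → Q → K → Base.

From Base: distances to unvisited — M=7, G=13, B=16, F=20, Q=25, K=34. Nearest is M (7).
From M: distances to unvisited — G=6, B=9, F=13, Q=19, K=27. Nearest is G (6).
From G: distances to unvisited — B=3, F=7, Q=21, K=28. Nearest is B (3).
From B: distances to unvisited — F=4, Q=24, K=31. Nearest is F (4).
From F: distances to unvisited — Q=27, K=35. Nearest is Q (27).
From Q: distances to unvisited — K=12. Nearest is K (12).
Return K→Base: 34.
Total = 7 + 6 + 3 + 4 + 27 + 12 + 34 = 93.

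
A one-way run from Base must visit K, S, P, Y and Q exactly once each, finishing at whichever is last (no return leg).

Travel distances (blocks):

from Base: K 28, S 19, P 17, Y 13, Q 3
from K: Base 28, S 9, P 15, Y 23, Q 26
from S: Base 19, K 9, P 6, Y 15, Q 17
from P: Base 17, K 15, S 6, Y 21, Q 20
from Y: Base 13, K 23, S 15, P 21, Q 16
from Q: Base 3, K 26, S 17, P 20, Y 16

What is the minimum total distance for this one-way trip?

Shortest open route: 55 blocks.

There are 5! = 120 possible orderings.
Base → K → S → P → Y → Q: 28+9+6+21+16 = 80
Base → K → S → P → Q → Y: 28+9+6+20+16 = 79
Base → K → S → Y → P → Q: 28+9+15+21+20 = 93
Base → K → S → Y → Q → P: 28+9+15+16+20 = 88
Base → K → S → Q → P → Y: 28+9+17+20+21 = 95
Base → K → S → Q → Y → P: 28+9+17+16+21 = 91
Base → K → P → S → Y → Q: 28+15+6+15+16 = 80
Base → K → P → S → Q → Y: 28+15+6+17+16 = 82
Base → K → P → Y → S → Q: 28+15+21+15+17 = 96
Base → K → P → Y → Q → S: 28+15+21+16+17 = 97
Base → K → P → Q → S → Y: 28+15+20+17+15 = 95
Base → K → P → Q → Y → S: 28+15+20+16+15 = 94
Base → K → Y → S → P → Q: 28+23+15+6+20 = 92
Base → K → Y → S → Q → P: 28+23+15+17+20 = 103
… (106 more)
Base → Q → Y → S → P → K: 3+16+15+6+15 = 55  ← best
The minimum is 55.
One shortest path: Base → Q → Y → S → P → K.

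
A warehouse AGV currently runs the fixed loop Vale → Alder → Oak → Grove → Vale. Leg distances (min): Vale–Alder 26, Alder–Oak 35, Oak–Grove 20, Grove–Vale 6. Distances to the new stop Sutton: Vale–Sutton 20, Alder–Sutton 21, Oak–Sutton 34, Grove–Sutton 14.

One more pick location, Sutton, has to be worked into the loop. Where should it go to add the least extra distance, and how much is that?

Insertion cost between consecutive stops i–j is d(i,Sutton) + d(Sutton,j) − d(i,j):
  between Vale and Alder: 20 + 21 − 26 = 15
  between Alder and Oak: 21 + 34 − 35 = 20
  between Oak and Grove: 34 + 14 − 20 = 28
  between Grove and Vale: 14 + 20 − 6 = 28
Cheapest insertion is between Vale and Alder, adding 15.
New total = 87 + 15 = 102.

Minimum extra distance: 15 min, inserting Sutton between Vale and Alder.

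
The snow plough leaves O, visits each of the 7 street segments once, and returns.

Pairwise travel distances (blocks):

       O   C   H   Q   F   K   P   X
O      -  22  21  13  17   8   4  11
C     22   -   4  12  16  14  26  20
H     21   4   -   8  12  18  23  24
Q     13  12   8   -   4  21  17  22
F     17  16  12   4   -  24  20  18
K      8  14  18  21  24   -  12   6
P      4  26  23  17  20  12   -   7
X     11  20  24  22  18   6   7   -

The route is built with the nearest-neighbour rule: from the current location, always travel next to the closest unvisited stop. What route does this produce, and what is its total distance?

64 blocks along O → P → X → K → C → H → Q → F → O.

O → [P:4 / K:8 / X:11 / Q:13 / F:17 / H:21 / C:22] → P (4)
P → [X:7 / K:12 / Q:17 / F:20 / H:23 / C:26] → X (7)
X → [K:6 / F:18 / C:20 / Q:22 / H:24] → K (6)
K → [C:14 / H:18 / Q:21 / F:24] → C (14)
C → [H:4 / Q:12 / F:16] → H (4)
H → [Q:8 / F:12] → Q (8)
Q → [F:4] → F (4)
Return F→O: 17.
Total = 4 + 7 + 6 + 14 + 4 + 8 + 4 + 17 = 64.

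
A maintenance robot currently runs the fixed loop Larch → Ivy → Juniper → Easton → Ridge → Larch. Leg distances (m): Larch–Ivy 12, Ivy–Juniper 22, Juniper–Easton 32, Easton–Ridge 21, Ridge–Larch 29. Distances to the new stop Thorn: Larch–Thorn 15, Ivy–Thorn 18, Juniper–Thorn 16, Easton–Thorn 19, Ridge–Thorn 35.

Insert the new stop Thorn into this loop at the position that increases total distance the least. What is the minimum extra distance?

Insertion cost between consecutive stops i–j is d(i,Thorn) + d(Thorn,j) − d(i,j):
  between Larch and Ivy: 15 + 18 − 12 = 21
  between Ivy and Juniper: 18 + 16 − 22 = 12
  between Juniper and Easton: 16 + 19 − 32 = 3
  between Easton and Ridge: 19 + 35 − 21 = 33
  between Ridge and Larch: 35 + 15 − 29 = 21
Cheapest insertion is between Juniper and Easton, adding 3.
New total = 116 + 3 = 119.

Minimum extra distance: 3 m, inserting Thorn between Juniper and Easton.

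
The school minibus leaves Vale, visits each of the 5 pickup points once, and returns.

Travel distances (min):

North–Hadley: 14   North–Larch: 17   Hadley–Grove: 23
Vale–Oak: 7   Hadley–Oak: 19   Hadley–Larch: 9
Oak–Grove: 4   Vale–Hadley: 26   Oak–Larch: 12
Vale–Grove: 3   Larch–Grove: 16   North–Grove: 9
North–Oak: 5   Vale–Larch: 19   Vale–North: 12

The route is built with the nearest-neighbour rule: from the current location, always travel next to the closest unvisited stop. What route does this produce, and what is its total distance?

Vale → [Grove:3 / Oak:7 / North:12 / Larch:19 / Hadley:26] → Grove (3)
Grove → [Oak:4 / North:9 / Larch:16 / Hadley:23] → Oak (4)
Oak → [North:5 / Larch:12 / Hadley:19] → North (5)
North → [Hadley:14 / Larch:17] → Hadley (14)
Hadley → [Larch:9] → Larch (9)
Return Larch→Vale: 19.
Total = 3 + 4 + 5 + 14 + 9 + 19 = 54.

Nearest-neighbour total = 54 min; route Vale → Grove → Oak → North → Hadley → Larch → Vale.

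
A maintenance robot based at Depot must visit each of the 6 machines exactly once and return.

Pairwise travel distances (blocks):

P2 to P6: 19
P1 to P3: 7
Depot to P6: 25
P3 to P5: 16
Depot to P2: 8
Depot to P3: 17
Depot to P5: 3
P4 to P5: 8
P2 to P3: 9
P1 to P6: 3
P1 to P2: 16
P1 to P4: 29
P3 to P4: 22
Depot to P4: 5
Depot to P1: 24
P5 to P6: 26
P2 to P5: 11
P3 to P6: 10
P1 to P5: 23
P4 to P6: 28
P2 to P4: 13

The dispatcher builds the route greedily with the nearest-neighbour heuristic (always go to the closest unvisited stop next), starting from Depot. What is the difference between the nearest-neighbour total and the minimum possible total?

Depot: P5=3, P4=5, P2=8, P3=17, P1=24, P6=25 ⇒ P5
P5: P4=8, P2=11, P3=16, P1=23, P6=26 ⇒ P4
P4: P2=13, P3=22, P6=28, P1=29 ⇒ P2
P2: P3=9, P1=16, P6=19 ⇒ P3
P3: P1=7, P6=10 ⇒ P1
P1: P6=3 ⇒ P6
NN route Depot → P5 → P4 → P2 → P3 → P1 → P6 → Depot costs 68.
Optimal: Depot → P2 → P1 → P6 → P3 → P5 → P4 → Depot costs 66 (by enumerating all 360 distinct tours).
Excess = 68 − 66 = 2.

The nearest-neighbour route is 2 blocks longer than optimal.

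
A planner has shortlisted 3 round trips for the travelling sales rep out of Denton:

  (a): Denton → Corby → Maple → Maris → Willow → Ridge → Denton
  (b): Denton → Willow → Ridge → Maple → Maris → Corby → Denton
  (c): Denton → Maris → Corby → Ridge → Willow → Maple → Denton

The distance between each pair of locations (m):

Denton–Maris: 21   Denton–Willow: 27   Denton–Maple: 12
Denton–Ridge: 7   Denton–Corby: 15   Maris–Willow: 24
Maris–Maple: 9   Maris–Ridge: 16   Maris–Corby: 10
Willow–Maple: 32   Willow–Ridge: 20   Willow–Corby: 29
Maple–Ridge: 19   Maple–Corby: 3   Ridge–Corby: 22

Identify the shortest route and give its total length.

Shortest is (a), total 78 m.

(a): 15 + 3 + 9 + 24 + 20 + 7 = 78
(b): 27 + 20 + 19 + 9 + 10 + 15 = 100
(c): 21 + 10 + 22 + 20 + 32 + 12 = 117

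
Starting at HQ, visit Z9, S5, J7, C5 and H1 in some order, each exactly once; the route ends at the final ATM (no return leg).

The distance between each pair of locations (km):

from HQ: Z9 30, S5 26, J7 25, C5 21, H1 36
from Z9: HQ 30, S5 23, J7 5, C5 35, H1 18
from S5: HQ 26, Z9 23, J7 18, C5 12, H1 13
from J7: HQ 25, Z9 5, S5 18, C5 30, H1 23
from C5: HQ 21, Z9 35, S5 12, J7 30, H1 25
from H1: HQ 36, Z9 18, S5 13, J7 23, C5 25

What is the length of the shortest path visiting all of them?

69 km — the minimum one-way total.

There are 5! = 120 possible orderings.
HQ - Z9 - S5 - J7 - C5 - H1: 30+23+18+30+25 = 126
HQ - Z9 - S5 - J7 - H1 - C5: 30+23+18+23+25 = 119
HQ - Z9 - S5 - C5 - J7 - H1: 30+23+12+30+23 = 118
HQ - Z9 - S5 - C5 - H1 - J7: 30+23+12+25+23 = 113
HQ - Z9 - S5 - H1 - J7 - C5: 30+23+13+23+30 = 119
HQ - Z9 - S5 - H1 - C5 - J7: 30+23+13+25+30 = 121
HQ - Z9 - J7 - S5 - C5 - H1: 30+5+18+12+25 = 90
HQ - Z9 - J7 - S5 - H1 - C5: 30+5+18+13+25 = 91
HQ - Z9 - J7 - C5 - S5 - H1: 30+5+30+12+13 = 90
HQ - Z9 - J7 - C5 - H1 - S5: 30+5+30+25+13 = 103
HQ - Z9 - J7 - H1 - S5 - C5: 30+5+23+13+12 = 83
HQ - Z9 - J7 - H1 - C5 - S5: 30+5+23+25+12 = 95
HQ - Z9 - C5 - S5 - J7 - H1: 30+35+12+18+23 = 118
HQ - Z9 - C5 - S5 - H1 - J7: 30+35+12+13+23 = 113
… (106 more)
HQ - C5 - S5 - H1 - Z9 - J7: 21+12+13+18+5 = 69  ← best
The minimum is 69.
One shortest path: HQ → C5 → S5 → H1 → Z9 → J7.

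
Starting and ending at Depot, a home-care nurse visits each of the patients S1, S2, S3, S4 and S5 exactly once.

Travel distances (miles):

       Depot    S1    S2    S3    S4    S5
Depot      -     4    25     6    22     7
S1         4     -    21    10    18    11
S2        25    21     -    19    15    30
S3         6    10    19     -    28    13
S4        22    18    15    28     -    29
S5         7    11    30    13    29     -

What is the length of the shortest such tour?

76 miles — the shortest possible round trip.

Depot-S1-S2-S3-S4-S5-Depot: 4+21+19+28+29+7 = 108
Depot-S1-S2-S3-S5-S4-Depot: 4+21+19+13+29+22 = 108
Depot-S1-S2-S4-S3-S5-Depot: 4+21+15+28+13+7 = 88
Depot-S1-S2-S4-S5-S3-Depot: 4+21+15+29+13+6 = 88
Depot-S1-S2-S5-S3-S4-Depot: 4+21+30+13+28+22 = 118
Depot-S1-S2-S5-S4-S3-Depot: 4+21+30+29+28+6 = 118
Depot-S1-S3-S2-S4-S5-Depot: 4+10+19+15+29+7 = 84
Depot-S1-S3-S2-S5-S4-Depot: 4+10+19+30+29+22 = 114
Depot-S1-S3-S4-S2-S5-Depot: 4+10+28+15+30+7 = 94
Depot-S1-S3-S4-S5-S2-Depot: 4+10+28+29+30+25 = 126
Depot-S1-S3-S5-S2-S4-Depot: 4+10+13+30+15+22 = 94
Depot-S1-S3-S5-S4-S2-Depot: 4+10+13+29+15+25 = 96
Depot-S1-S4-S2-S3-S5-Depot: 4+18+15+19+13+7 = 76
Depot-S1-S4-S2-S5-S3-Depot: 4+18+15+30+13+6 = 86
… (46 more)
The minimum is 76.
One optimal route: Depot → S1 → S4 → S2 → S3 → S5 → Depot (or its reverse).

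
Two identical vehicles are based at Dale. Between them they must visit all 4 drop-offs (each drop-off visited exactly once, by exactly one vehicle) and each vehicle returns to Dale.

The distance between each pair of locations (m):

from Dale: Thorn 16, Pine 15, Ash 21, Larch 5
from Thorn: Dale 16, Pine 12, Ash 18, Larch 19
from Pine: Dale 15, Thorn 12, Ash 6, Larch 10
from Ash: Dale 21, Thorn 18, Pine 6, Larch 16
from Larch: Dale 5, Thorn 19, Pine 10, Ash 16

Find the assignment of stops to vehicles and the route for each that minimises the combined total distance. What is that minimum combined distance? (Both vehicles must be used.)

Check every non-empty split of the stops between the two vehicles; for each half take its own optimal tour:
  {Thorn} + {Pine, Ash, Larch}: 32 + 42 = 74
  {Pine} + {Thorn, Ash, Larch}: 30 + 55 = 85
  {Thorn, Pine} + {Ash, Larch}: 43 + 42 = 85
  {Ash} + {Thorn, Pine, Larch}: 42 + 43 = 85
  {Thorn, Ash} + {Pine, Larch}: 55 + 30 = 85
  {Pine, Ash} + {Thorn, Larch}: 42 + 40 = 82
  … (7 splits in total)
  {Thorn, Pine, Ash} + {Larch}: 55 + 10 = 65  ← best
Best: vehicle 1 Dale → Thorn → Pine → Ash → Dale = 55; vehicle 2 Dale → Larch → Dale = 10; combined 65.

65 m — the smallest possible combined total.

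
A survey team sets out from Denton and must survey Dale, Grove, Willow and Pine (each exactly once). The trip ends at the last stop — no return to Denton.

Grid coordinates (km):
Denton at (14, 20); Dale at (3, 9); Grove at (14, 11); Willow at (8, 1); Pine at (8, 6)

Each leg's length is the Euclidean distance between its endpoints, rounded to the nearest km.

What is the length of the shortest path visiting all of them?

There are 4! = 24 possible orderings.
Denton→Dale→Grove→Willow→Pine: 16+11+12+5 = 44
Denton→Dale→Grove→Pine→Willow: 16+11+8+5 = 40
Denton→Dale→Willow→Grove→Pine: 16+9+12+8 = 45
Denton→Dale→Willow→Pine→Grove: 16+9+5+8 = 38
Denton→Dale→Pine→Grove→Willow: 16+6+8+12 = 42
Denton→Dale→Pine→Willow→Grove: 16+6+5+12 = 39
Denton→Grove→Dale→Willow→Pine: 9+11+9+5 = 34
Denton→Grove→Dale→Pine→Willow: 9+11+6+5 = 31
Denton→Grove→Willow→Dale→Pine: 9+12+9+6 = 36
Denton→Grove→Willow→Pine→Dale: 9+12+5+6 = 32
Denton→Grove→Pine→Dale→Willow: 9+8+6+9 = 32
Denton→Grove→Pine→Willow→Dale: 9+8+5+9 = 31
Denton→Willow→Dale→Grove→Pine: 20+9+11+8 = 48
Denton→Willow→Dale→Pine→Grove: 20+9+6+8 = 43
… (10 more)
The minimum is 31.
One shortest path: Denton → Grove → Dale → Pine → Willow.

Shortest open route: 31 km.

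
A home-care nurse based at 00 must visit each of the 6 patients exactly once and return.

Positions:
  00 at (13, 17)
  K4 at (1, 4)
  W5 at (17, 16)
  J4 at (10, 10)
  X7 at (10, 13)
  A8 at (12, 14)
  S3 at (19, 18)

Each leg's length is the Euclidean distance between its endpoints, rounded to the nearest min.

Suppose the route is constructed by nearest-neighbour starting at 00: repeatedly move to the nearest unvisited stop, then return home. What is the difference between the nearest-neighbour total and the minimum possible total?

The nearest-neighbour route is 14 min longer than optimal.

00: A8=3, W5=4, X7=5, S3=6, J4=8, K4=18 ⇒ A8
A8: X7=2, J4=4, W5=5, S3=8, K4=15 ⇒ X7
X7: J4=3, W5=8, S3=10, K4=13 ⇒ J4
J4: W5=9, K4=11, S3=12 ⇒ W5
W5: S3=3, K4=20 ⇒ S3
S3: K4=23 ⇒ K4
NN route 00 → A8 → X7 → J4 → W5 → S3 → K4 → 00 costs 61.
Optimal: 00 → X7 → K4 → J4 → A8 → W5 → S3 → 00 costs 47 (by enumerating all 360 distinct tours).
Excess = 61 − 47 = 14.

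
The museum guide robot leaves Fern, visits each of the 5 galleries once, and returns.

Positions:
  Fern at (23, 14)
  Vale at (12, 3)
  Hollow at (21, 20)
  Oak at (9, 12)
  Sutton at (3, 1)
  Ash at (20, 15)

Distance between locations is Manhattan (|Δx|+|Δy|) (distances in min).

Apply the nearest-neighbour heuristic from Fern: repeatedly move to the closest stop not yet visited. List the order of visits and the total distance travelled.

Fern → [Ash:4 / Hollow:8 / Oak:16 / Vale:22 / Sutton:33] → Ash (4)
Ash → [Hollow:6 / Oak:14 / Vale:20 / Sutton:31] → Hollow (6)
Hollow → [Oak:20 / Vale:26 / Sutton:37] → Oak (20)
Oak → [Vale:12 / Sutton:17] → Vale (12)
Vale → [Sutton:11] → Sutton (11)
Return Sutton→Fern: 33.
Total = 4 + 6 + 20 + 12 + 11 + 33 = 86.

Nearest-neighbour total = 86 min; route Fern → Ash → Hollow → Oak → Vale → Sutton → Fern.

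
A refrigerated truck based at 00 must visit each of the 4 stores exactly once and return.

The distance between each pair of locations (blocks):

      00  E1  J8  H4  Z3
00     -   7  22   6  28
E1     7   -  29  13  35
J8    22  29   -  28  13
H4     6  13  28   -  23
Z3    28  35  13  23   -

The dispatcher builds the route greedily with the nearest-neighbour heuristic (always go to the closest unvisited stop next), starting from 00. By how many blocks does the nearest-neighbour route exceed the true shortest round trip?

11 blocks longer than the optimal tour.

From 00: H4=6, E1=7, J8=22, Z3=28 → choose H4 (6).
From H4: E1=13, Z3=23, J8=28 → choose E1 (13).
From E1: J8=29, Z3=35 → choose J8 (29).
From J8: Z3=13 → choose Z3 (13).
NN route 00 → H4 → E1 → J8 → Z3 → 00 costs 89.
Optimal: 00 → E1 → J8 → Z3 → H4 → 00 costs 78 (by enumerating all 12 distinct tours).
Excess = 89 − 78 = 11.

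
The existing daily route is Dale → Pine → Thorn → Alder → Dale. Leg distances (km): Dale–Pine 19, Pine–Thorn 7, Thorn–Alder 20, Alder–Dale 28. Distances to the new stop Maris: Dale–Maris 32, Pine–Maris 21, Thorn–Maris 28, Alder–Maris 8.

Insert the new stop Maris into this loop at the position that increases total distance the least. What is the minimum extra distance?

Insertion cost between consecutive stops i–j is d(i,Maris) + d(Maris,j) − d(i,j):
  between Dale and Pine: 32 + 21 − 19 = 34
  between Pine and Thorn: 21 + 28 − 7 = 42
  between Thorn and Alder: 28 + 8 − 20 = 16
  between Alder and Dale: 8 + 32 − 28 = 12
Cheapest insertion is between Alder and Dale, adding 12.
New total = 74 + 12 = 86.

Minimum extra distance: 12 km, inserting Maris between Alder and Dale.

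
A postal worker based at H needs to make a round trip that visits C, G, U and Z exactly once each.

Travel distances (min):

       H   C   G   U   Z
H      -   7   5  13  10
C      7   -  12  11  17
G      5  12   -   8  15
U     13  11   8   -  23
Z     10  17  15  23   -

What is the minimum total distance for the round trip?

51 min — the shortest possible round trip.

With 4 stops there are 4!/2 = 12 distinct round trips (a route and its reverse cost the same).
H-C-G-U-Z-H: 7+12+8+23+10 = 60
H-C-G-Z-U-H: 7+12+15+23+13 = 70
H-C-U-G-Z-H: 7+11+8+15+10 = 51
H-C-U-Z-G-H: 7+11+23+15+5 = 61
H-C-Z-G-U-H: 7+17+15+8+13 = 60
H-C-Z-U-G-H: 7+17+23+8+5 = 60
H-G-C-U-Z-H: 5+12+11+23+10 = 61
H-G-C-Z-U-H: 5+12+17+23+13 = 70
H-G-U-C-Z-H: 5+8+11+17+10 = 51
H-G-Z-C-U-H: 5+15+17+11+13 = 61
H-U-C-G-Z-H: 13+11+12+15+10 = 61
H-U-G-C-Z-H: 13+8+12+17+10 = 60
The minimum is 51.
One optimal route: H → C → U → G → Z → H (or its reverse).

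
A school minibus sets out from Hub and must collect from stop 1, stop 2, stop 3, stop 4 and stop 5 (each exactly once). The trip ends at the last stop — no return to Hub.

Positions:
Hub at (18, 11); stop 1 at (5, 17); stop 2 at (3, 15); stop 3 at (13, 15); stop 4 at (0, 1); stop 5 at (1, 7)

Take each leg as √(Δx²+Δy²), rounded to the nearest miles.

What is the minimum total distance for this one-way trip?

There are 5! = 120 possible orderings.
Hub - stop 1 - stop 2 - stop 3 - stop 4 - stop 5: 14+3+10+19+6 = 52
Hub - stop 1 - stop 2 - stop 3 - stop 5 - stop 4: 14+3+10+14+6 = 47
Hub - stop 1 - stop 2 - stop 4 - stop 3 - stop 5: 14+3+14+19+14 = 64
Hub - stop 1 - stop 2 - stop 4 - stop 5 - stop 3: 14+3+14+6+14 = 51
Hub - stop 1 - stop 2 - stop 5 - stop 3 - stop 4: 14+3+8+14+19 = 58
Hub - stop 1 - stop 2 - stop 5 - stop 4 - stop 3: 14+3+8+6+19 = 50
Hub - stop 1 - stop 3 - stop 2 - stop 4 - stop 5: 14+8+10+14+6 = 52
Hub - stop 1 - stop 3 - stop 2 - stop 5 - stop 4: 14+8+10+8+6 = 46
Hub - stop 1 - stop 3 - stop 4 - stop 2 - stop 5: 14+8+19+14+8 = 63
Hub - stop 1 - stop 3 - stop 4 - stop 5 - stop 2: 14+8+19+6+8 = 55
Hub - stop 1 - stop 3 - stop 5 - stop 2 - stop 4: 14+8+14+8+14 = 58
Hub - stop 1 - stop 3 - stop 5 - stop 4 - stop 2: 14+8+14+6+14 = 56
Hub - stop 1 - stop 4 - stop 2 - stop 3 - stop 5: 14+17+14+10+14 = 69
Hub - stop 1 - stop 4 - stop 2 - stop 5 - stop 3: 14+17+14+8+14 = 67
… (106 more)
Hub - stop 3 - stop 1 - stop 2 - stop 5 - stop 4: 6+8+3+8+6 = 31  ← best
The minimum is 31.
One shortest path: Hub → stop 3 → stop 1 → stop 2 → stop 5 → stop 4.

Shortest open route: 31 miles.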